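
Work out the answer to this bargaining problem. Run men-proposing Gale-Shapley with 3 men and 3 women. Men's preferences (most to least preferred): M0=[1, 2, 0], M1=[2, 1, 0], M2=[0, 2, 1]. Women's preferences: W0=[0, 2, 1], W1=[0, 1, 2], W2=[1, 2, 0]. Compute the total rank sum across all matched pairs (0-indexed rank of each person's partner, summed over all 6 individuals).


Step 1: Run Gale-Shapley (men propose, women hold best offer):
  M0 proposes to W1; she accepts
  M1 proposes to W2; she accepts
  M2 proposes to W0; she accepts
Step 2: Final matching: W0-M2, W1-M0, W2-M1
Step 3: 0-indexed ranks (man's rank of his match, then woman's): 0 + 1 + 0 + 0 + 0 + 0
Step 4: Total rank sum = 1

1


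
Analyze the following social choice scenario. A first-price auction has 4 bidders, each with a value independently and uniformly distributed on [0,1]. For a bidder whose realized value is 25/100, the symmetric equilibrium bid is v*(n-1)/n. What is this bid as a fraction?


Step 1: The symmetric BNE bidding function is b(v) = v * (n-1) / n
Step 2: Substitute v = 1/4 and n = 4
Step 3: b = 1/4 * 3/4
Step 4: b = 3/16

3/16


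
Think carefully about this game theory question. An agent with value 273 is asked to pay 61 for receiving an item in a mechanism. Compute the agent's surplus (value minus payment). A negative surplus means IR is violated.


Step 1: Surplus = value - payment = 273 - 61 = 212
Step 2: IR is satisfied (surplus >= 0)

212


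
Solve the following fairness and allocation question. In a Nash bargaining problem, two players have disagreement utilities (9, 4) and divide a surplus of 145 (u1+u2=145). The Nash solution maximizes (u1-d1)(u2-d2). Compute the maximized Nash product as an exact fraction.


Step 1: The Nash solution splits surplus symmetrically above the disagreement point
Step 2: u1 = (total + d1 - d2)/2 = (145 + 9 - 4)/2 = 75
Step 3: u2 = (total - d1 + d2)/2 = (145 - 9 + 4)/2 = 70
Step 4: Nash product = (75 - 9) * (70 - 4)
Step 5: = 66 * 66 = 4356

4356


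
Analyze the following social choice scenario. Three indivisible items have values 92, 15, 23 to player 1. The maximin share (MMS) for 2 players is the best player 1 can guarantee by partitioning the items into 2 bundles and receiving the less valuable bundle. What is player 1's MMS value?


Step 1: Item values = 92, 15, 23
Step 2: Enumerate all 2-bundle partitions and take the smaller bundle:
  Partition 1: {92} vs {15,23} -> bundles 92, 38; min = 38
  Partition 2: {15} vs {92,23} -> bundles 15, 115; min = 15
  Partition 3: {23} vs {92,15} -> bundles 23, 107; min = 23
Step 3: MMS = max(38, 15, 23) = 38

38


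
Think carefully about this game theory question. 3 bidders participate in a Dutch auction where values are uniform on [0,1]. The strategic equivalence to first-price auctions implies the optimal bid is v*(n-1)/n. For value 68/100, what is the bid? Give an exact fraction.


Step 1: Dutch auctions are strategically equivalent to first-price auctions
Step 2: The equilibrium bid is b(v) = v*(n-1)/n
Step 3: b = 17/25 * 2/3
Step 4: b = 34/75

34/75


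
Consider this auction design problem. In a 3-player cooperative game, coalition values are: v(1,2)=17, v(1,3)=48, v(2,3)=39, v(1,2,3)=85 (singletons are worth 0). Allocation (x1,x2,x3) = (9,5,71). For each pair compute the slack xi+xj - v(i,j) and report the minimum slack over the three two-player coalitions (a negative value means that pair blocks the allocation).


Step 1: Slack for coalition (1,2): x1+x2 - v12 = 14 - 17 = -3
Step 2: Slack for coalition (1,3): x1+x3 - v13 = 80 - 48 = 32
Step 3: Slack for coalition (2,3): x2+x3 - v23 = 76 - 39 = 37
Step 4: Minimum slack = min(-3, 32, 37) = -3, attained by (1,2); coalition (1,2) can block (slack < 0), so the allocation is not in the core

-3


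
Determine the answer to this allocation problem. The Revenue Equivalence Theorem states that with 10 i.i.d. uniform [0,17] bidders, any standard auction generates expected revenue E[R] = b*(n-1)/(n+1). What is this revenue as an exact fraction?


Step 1: By Revenue Equivalence, expected revenue = b*(n-1)/(n+1)
Step 2: Substituting n = 10, b = 17
Step 3: Revenue = 17*(10-1)/(10+1) = 17*9/11
Step 4: Revenue = 153/11

153/11


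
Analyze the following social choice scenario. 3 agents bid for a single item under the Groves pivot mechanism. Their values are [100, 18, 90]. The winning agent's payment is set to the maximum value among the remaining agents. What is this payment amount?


Step 1: The efficient winner is agent 0 with value 100
Step 2: Other agents' values: [18, 90]
Step 3: Pivot payment = max(others) = 90
Step 4: The winner pays 90

90


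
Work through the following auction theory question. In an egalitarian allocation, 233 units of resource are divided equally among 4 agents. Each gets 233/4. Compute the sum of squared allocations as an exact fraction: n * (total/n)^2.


Step 1: Each agent's share = 233/4
Step 2: Square of each share = (233/4)^2 = 54289/16
Step 3: Sum of squares = 4 * 54289/16 = 54289/4

54289/4


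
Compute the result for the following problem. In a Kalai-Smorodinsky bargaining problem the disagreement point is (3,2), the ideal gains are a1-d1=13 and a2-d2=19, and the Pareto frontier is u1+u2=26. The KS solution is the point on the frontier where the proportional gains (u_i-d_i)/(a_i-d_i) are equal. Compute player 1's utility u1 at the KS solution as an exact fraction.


Step 1: At the KS point, (u1-d1)/r1 = (u2-d2)/r2 = t and u1+u2 = 26
Step 2: u1 = d1 + r1*t and u2 = d2 + r2*t, so (d1 + r1*t) + (d2 + r2*t) = 26
Step 3: t = (26 - 3 - 2)/(13 + 19) = 21/32
Step 4: u1 = d1 + r1*t = 3 + 13 * 21/32 = 369/32
Step 5: (Check: u2 = d2 + r2*t = 463/32; u1+u2 = 369/32 + 463/32 = 26, on the frontier.)

369/32


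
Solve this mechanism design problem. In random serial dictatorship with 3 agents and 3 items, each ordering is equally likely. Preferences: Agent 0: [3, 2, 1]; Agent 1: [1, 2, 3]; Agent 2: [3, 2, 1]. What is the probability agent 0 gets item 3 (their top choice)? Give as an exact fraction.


Step 1: Agent 0 wants item 3
Step 2: There are 6 possible orderings of agents
Step 3: In 3 orderings, agent 0 gets item 3
Step 4: Probability = 3/6 = 1/2

1/2


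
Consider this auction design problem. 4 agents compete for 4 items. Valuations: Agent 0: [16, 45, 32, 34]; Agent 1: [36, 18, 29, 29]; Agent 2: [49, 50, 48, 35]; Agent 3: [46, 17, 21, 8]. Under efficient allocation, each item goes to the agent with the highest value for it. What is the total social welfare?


Step 1: For each item, find the maximum value among all agents.
Step 2: Item 0 -> Agent 2 (value 49)
Step 3: Item 1 -> Agent 2 (value 50)
Step 4: Item 2 -> Agent 2 (value 48)
Step 5: Item 3 -> Agent 2 (value 35)
Step 6: Total welfare = 49 + 50 + 48 + 35 = 182

182


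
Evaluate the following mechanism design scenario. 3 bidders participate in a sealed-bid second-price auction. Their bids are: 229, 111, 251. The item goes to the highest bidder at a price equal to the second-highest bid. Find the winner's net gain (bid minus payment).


Step 1: Sort bids in descending order: 251, 229, 111
Step 2: The winning bid is the highest: 251
Step 3: The payment equals the second-highest bid: 229
Step 4: Surplus = winner's bid - payment = 251 - 229 = 22

22


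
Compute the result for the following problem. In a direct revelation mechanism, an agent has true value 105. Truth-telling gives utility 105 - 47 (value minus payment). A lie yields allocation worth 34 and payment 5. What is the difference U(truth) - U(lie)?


Step 1: U(truth) = value - payment = 105 - 47 = 58
Step 2: U(lie) = allocation - payment = 34 - 5 = 29
Step 3: IC gap = 58 - 29 = 29

29


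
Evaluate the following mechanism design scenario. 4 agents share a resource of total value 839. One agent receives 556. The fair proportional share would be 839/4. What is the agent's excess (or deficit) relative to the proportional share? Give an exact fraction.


Step 1: Proportional share = 839/4
Step 2: Agent's actual allocation = 556
Step 3: Excess = 556 - 839/4 = 1385/4

1385/4


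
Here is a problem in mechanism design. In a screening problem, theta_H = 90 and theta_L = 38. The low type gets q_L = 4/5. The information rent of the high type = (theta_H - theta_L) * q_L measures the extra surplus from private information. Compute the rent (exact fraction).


Step 1: theta_H - theta_L = 90 - 38 = 52
Step 2: Information rent = (theta_H - theta_L) * q_L
Step 3: = 52 * 4/5
Step 4: = 208/5

208/5


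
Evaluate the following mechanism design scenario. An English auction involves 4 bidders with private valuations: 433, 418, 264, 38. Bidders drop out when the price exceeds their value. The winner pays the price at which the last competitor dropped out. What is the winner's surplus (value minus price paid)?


Step 1: Identify the highest value: 433
Step 2: Identify the second-highest value: 418
Step 3: The final price = second-highest value = 418
Step 4: Surplus = 433 - 418 = 15

15


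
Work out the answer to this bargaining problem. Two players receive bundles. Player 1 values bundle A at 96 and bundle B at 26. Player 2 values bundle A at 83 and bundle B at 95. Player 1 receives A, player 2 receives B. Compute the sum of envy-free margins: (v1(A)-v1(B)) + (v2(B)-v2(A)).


Step 1: Player 1's margin = v1(A) - v1(B) = 96 - 26 = 70
Step 2: Player 2's margin = v2(B) - v2(A) = 95 - 83 = 12
Step 3: Total margin = 70 + 12 = 82

82


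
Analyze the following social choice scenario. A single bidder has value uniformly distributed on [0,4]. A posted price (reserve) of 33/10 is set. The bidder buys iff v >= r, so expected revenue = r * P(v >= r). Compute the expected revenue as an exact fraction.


Step 1: Posted price r = 33/10, value support [0,4]
Step 2: P(v >= r) = (4 - 33/10)/4 = 7/40
Step 3: Expected revenue = r * P(v >= r) = 33/10 * 7/40
Step 4: Revenue = 231/400

231/400


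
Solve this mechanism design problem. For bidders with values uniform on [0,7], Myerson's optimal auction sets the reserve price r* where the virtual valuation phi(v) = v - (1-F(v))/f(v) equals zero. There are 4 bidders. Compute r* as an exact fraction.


Step 1: For U[0,7], F(v) = v/7 and f(v) = 1/7
Step 2: phi(v) = v - (1 - v/7)/(1/7) = v - (7 - v) = 2v - 7
Step 3: Set phi(r*) = 0: 2r* - 7 = 0
Step 4: r* = 7/2 (the number of bidders n = 4 does not enter)

7/2


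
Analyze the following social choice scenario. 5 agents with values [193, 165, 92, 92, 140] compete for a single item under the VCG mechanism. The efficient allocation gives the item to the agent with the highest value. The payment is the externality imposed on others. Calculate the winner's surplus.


Step 1: The winner is the agent with the highest value: agent 0 with value 193
Step 2: Values of other agents: [165, 92, 92, 140]
Step 3: VCG payment = max of others' values = 165
Step 4: Surplus = 193 - 165 = 28

28


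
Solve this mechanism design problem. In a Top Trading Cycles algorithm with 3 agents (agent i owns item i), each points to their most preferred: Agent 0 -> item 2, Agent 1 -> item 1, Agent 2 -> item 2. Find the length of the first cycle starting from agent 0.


Step 1: Trace the pointer graph from agent 0: 0 -> 2 -> 2
Step 2: A cycle is detected when we revisit agent 2
Step 3: The cycle is: 2 -> 2
Step 4: Cycle length = 1

1


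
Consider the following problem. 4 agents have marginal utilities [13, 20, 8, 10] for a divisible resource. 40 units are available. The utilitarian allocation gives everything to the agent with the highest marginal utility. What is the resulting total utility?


Step 1: The marginal utilities are [13, 20, 8, 10]
Step 2: The highest marginal utility is 20
Step 3: All 40 units go to that agent
Step 4: Total utility = 20 * 40 = 800

800


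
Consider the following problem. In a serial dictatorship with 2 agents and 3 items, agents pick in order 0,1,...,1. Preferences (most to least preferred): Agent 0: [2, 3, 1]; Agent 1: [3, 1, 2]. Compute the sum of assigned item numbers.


Step 1: Agent 0 picks item 2
Step 2: Agent 1 picks item 3
Step 3: Sum = 2 + 3 = 5

5


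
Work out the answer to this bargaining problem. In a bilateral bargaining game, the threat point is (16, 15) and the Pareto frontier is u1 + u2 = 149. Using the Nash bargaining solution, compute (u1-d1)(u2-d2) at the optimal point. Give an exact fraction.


Step 1: The Nash solution splits surplus symmetrically above the disagreement point
Step 2: u1 = (total + d1 - d2)/2 = (149 + 16 - 15)/2 = 75
Step 3: u2 = (total - d1 + d2)/2 = (149 - 16 + 15)/2 = 74
Step 4: Nash product = (75 - 16) * (74 - 15)
Step 5: = 59 * 59 = 3481

3481


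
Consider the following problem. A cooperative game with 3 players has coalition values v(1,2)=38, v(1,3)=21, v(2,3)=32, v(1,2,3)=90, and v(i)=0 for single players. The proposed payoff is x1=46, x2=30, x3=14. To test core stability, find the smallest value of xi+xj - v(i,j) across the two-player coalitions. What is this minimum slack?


Step 1: Slack for coalition (1,2): x1+x2 - v12 = 76 - 38 = 38
Step 2: Slack for coalition (1,3): x1+x3 - v13 = 60 - 21 = 39
Step 3: Slack for coalition (2,3): x2+x3 - v23 = 44 - 32 = 12
Step 4: Minimum slack = min(38, 39, 12) = 12, attained by (2,3); no pair can gain by deviating, so the allocation is in the core

12


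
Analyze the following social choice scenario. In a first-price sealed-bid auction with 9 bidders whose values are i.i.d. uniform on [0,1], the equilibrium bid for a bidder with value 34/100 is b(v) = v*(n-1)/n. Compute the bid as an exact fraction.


Step 1: The symmetric BNE bidding function is b(v) = v * (n-1) / n
Step 2: Substitute v = 17/50 and n = 9
Step 3: b = 17/50 * 8/9
Step 4: b = 68/225

68/225


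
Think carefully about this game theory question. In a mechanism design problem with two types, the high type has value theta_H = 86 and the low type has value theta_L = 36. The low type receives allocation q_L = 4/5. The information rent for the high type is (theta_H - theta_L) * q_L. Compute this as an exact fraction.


Step 1: theta_H - theta_L = 86 - 36 = 50
Step 2: Information rent = (theta_H - theta_L) * q_L
Step 3: = 50 * 4/5
Step 4: = 40

40


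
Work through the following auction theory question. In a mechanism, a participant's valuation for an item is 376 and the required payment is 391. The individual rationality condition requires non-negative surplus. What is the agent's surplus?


Step 1: Surplus = value - payment = 376 - 391 = -15
Step 2: IR is violated (surplus < 0)

-15


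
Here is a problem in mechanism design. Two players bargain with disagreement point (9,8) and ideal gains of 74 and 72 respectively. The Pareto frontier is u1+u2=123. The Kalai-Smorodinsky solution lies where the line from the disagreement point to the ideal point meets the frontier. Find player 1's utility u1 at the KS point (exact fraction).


Step 1: At the KS point, (u1-d1)/r1 = (u2-d2)/r2 = t and u1+u2 = 123
Step 2: u1 = d1 + r1*t and u2 = d2 + r2*t, so (d1 + r1*t) + (d2 + r2*t) = 123
Step 3: t = (123 - 9 - 8)/(74 + 72) = 106/146 = 53/73
Step 4: u1 = d1 + r1*t = 9 + 74 * 53/73 = 4579/73
Step 5: (Check: u2 = d2 + r2*t = 4400/73; u1+u2 = 4579/73 + 4400/73 = 123, on the frontier.)

4579/73


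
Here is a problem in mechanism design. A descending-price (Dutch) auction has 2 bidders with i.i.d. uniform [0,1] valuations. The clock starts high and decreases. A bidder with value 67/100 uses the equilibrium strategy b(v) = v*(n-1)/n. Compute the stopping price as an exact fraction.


Step 1: Dutch auctions are strategically equivalent to first-price auctions
Step 2: The equilibrium bid is b(v) = v*(n-1)/n
Step 3: b = 67/100 * 1/2
Step 4: b = 67/200

67/200


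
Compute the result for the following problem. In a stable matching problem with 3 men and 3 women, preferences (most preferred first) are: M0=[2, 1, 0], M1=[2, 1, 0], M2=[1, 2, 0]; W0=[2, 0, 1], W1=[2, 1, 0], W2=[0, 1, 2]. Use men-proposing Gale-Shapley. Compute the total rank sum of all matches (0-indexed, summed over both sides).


Step 1: Run Gale-Shapley (men propose, women hold best offer):
  M0 proposes to W2; she accepts
  M1 proposes to W2; rejected
  M1 proposes to W1; she accepts
  M2 proposes to W1; she switches from M1
  M1 proposes to W0; she accepts
Step 2: Final matching: W0-M1, W1-M2, W2-M0
Step 3: 0-indexed ranks (man's rank of his match, then woman's): 2 + 2 + 0 + 0 + 0 + 0
Step 4: Total rank sum = 4

4


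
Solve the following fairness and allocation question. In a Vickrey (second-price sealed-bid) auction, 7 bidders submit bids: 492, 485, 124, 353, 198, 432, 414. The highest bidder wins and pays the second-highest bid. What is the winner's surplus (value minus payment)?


Step 1: Sort bids in descending order: 492, 485, 432, 414, 353, 198, 124
Step 2: The winning bid is the highest: 492
Step 3: The payment equals the second-highest bid: 485
Step 4: Surplus = winner's bid - payment = 492 - 485 = 7

7


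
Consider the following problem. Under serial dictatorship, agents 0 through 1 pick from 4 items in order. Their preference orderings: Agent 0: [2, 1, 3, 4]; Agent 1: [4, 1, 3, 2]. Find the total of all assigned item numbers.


Step 1: Agent 0 picks item 2
Step 2: Agent 1 picks item 4
Step 3: Sum = 2 + 4 = 6

6


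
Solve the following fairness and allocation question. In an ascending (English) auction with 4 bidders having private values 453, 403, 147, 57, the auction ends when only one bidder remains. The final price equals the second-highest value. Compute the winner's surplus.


Step 1: Identify the highest value: 453
Step 2: Identify the second-highest value: 403
Step 3: The final price = second-highest value = 403
Step 4: Surplus = 453 - 403 = 50

50


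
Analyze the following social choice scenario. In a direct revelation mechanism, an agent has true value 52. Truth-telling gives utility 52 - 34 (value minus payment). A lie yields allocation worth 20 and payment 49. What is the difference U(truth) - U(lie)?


Step 1: U(truth) = value - payment = 52 - 34 = 18
Step 2: U(lie) = allocation - payment = 20 - 49 = -29
Step 3: IC gap = 18 - (-29) = 47

47


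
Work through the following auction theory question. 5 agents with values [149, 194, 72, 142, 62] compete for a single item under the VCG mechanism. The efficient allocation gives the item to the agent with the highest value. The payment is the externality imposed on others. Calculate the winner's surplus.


Step 1: The winner is the agent with the highest value: agent 1 with value 194
Step 2: Values of other agents: [149, 72, 142, 62]
Step 3: VCG payment = max of others' values = 149
Step 4: Surplus = 194 - 149 = 45

45


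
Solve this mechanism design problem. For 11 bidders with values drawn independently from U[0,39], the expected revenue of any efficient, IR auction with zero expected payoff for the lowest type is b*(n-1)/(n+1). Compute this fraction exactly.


Step 1: By Revenue Equivalence, expected revenue = b*(n-1)/(n+1)
Step 2: Substituting n = 11, b = 39
Step 3: Revenue = 39*(11-1)/(11+1) = 39*10/12
Step 4: Revenue = 390/12 = 65/2

65/2


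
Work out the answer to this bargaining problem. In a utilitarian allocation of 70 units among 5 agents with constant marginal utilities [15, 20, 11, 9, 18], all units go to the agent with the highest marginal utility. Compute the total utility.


Step 1: The marginal utilities are [15, 20, 11, 9, 18]
Step 2: The highest marginal utility is 20
Step 3: All 70 units go to that agent
Step 4: Total utility = 20 * 70 = 1400

1400


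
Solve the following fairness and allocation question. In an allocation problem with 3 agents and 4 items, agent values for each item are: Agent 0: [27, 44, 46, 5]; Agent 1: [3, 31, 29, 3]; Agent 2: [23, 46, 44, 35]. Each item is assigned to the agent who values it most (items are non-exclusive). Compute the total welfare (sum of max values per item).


Step 1: For each item, find the maximum value among all agents.
Step 2: Item 0 -> Agent 0 (value 27)
Step 3: Item 1 -> Agent 2 (value 46)
Step 4: Item 2 -> Agent 0 (value 46)
Step 5: Item 3 -> Agent 2 (value 35)
Step 6: Total welfare = 27 + 46 + 46 + 35 = 154

154


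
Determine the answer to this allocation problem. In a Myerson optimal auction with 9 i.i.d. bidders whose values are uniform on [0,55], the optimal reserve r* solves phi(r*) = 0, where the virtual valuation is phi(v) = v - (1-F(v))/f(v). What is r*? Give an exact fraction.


Step 1: For U[0,55], F(v) = v/55 and f(v) = 1/55
Step 2: phi(v) = v - (1 - v/55)/(1/55) = v - (55 - v) = 2v - 55
Step 3: Set phi(r*) = 0: 2r* - 55 = 0
Step 4: r* = 55/2 (the number of bidders n = 9 does not enter)

55/2


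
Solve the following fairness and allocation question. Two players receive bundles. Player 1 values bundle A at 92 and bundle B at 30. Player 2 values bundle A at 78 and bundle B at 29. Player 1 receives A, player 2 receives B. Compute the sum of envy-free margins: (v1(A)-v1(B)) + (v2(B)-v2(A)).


Step 1: Player 1's margin = v1(A) - v1(B) = 92 - 30 = 62
Step 2: Player 2's margin = v2(B) - v2(A) = 29 - 78 = -49
Step 3: Total margin = 62 + -49 = 13

13


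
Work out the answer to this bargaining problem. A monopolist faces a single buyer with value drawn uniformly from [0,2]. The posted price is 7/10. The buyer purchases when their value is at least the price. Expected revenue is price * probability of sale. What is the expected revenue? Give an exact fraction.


Step 1: Posted price r = 7/10, value support [0,2]
Step 2: P(v >= r) = (2 - 7/10)/2 = 13/20
Step 3: Expected revenue = r * P(v >= r) = 7/10 * 13/20
Step 4: Revenue = 91/200

91/200


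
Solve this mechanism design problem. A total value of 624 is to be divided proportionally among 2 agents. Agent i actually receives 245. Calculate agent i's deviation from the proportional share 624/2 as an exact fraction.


Step 1: Proportional share = 624/2 = 312
Step 2: Agent's actual allocation = 245
Step 3: Excess = 245 - 312 = -67

-67


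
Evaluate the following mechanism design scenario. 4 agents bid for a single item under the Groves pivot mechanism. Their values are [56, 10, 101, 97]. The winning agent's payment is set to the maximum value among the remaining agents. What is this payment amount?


Step 1: The efficient winner is agent 2 with value 101
Step 2: Other agents' values: [56, 10, 97]
Step 3: Pivot payment = max(others) = 97
Step 4: The winner pays 97

97


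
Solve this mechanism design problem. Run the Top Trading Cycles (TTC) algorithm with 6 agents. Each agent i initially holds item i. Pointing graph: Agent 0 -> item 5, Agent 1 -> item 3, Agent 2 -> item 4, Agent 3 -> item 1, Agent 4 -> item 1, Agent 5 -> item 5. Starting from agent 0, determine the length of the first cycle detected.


Step 1: Trace the pointer graph from agent 0: 0 -> 5 -> 5
Step 2: A cycle is detected when we revisit agent 5
Step 3: The cycle is: 5 -> 5
Step 4: Cycle length = 1

1


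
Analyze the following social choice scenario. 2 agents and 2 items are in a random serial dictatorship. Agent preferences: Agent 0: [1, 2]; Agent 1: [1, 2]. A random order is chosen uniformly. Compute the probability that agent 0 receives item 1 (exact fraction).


Step 1: Agent 0 wants item 1
Step 2: There are 2 possible orderings of agents
Step 3: In 1 orderings, agent 0 gets item 1
Step 4: Probability = 1/2

1/2


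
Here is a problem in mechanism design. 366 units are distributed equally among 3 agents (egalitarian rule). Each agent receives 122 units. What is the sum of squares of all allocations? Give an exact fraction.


Step 1: Each agent's share = 366/3 = 122
Step 2: Square of each share = (122)^2 = 14884
Step 3: Sum of squares = 3 * 14884 = 44652

44652


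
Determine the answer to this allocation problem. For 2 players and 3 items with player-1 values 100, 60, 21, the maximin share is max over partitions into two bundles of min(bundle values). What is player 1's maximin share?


Step 1: Item values = 100, 60, 21
Step 2: Enumerate all 2-bundle partitions and take the smaller bundle:
  Partition 1: {100} vs {60,21} -> bundles 100, 81; min = 81
  Partition 2: {60} vs {100,21} -> bundles 60, 121; min = 60
  Partition 3: {21} vs {100,60} -> bundles 21, 160; min = 21
Step 3: MMS = max(81, 60, 21) = 81

81


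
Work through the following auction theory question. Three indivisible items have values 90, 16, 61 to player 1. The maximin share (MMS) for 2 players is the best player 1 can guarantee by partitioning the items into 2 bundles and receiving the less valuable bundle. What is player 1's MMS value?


Step 1: Item values = 90, 16, 61
Step 2: Enumerate all 2-bundle partitions and take the smaller bundle:
  Partition 1: {90} vs {16,61} -> bundles 90, 77; min = 77
  Partition 2: {16} vs {90,61} -> bundles 16, 151; min = 16
  Partition 3: {61} vs {90,16} -> bundles 61, 106; min = 61
Step 3: MMS = max(77, 16, 61) = 77

77


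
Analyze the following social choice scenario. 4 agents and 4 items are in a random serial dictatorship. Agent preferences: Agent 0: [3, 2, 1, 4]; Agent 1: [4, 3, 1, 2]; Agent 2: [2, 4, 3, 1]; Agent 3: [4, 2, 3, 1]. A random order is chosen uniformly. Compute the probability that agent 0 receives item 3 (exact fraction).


Step 1: Agent 0 wants item 3
Step 2: There are 24 possible orderings of agents
Step 3: In 17 orderings, agent 0 gets item 3
Step 4: Probability = 17/24

17/24


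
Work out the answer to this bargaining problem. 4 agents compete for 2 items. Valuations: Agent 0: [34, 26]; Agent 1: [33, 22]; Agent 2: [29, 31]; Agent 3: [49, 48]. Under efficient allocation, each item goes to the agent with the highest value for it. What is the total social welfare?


Step 1: For each item, find the maximum value among all agents.
Step 2: Item 0 -> Agent 3 (value 49)
Step 3: Item 1 -> Agent 3 (value 48)
Step 4: Total welfare = 49 + 48 = 97

97


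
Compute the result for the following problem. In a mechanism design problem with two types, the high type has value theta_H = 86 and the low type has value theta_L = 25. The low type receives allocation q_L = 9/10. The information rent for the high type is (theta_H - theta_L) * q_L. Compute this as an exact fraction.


Step 1: theta_H - theta_L = 86 - 25 = 61
Step 2: Information rent = (theta_H - theta_L) * q_L
Step 3: = 61 * 9/10
Step 4: = 549/10

549/10


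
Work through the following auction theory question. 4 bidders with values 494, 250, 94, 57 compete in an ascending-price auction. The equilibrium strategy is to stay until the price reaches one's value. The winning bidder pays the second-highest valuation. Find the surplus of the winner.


Step 1: Identify the highest value: 494
Step 2: Identify the second-highest value: 250
Step 3: The final price = second-highest value = 250
Step 4: Surplus = 494 - 250 = 244

244


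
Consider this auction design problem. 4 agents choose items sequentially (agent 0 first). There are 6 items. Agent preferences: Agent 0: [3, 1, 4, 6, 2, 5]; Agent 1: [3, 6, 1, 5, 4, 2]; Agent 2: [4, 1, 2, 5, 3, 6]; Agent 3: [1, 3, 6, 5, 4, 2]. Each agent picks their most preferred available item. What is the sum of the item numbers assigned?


Step 1: Agent 0 picks item 3
Step 2: Agent 1 picks item 6
Step 3: Agent 2 picks item 4
Step 4: Agent 3 picks item 1
Step 5: Sum = 3 + 6 + 4 + 1 = 14

14


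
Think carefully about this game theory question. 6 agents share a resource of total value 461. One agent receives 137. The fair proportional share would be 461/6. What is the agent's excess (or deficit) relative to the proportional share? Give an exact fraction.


Step 1: Proportional share = 461/6
Step 2: Agent's actual allocation = 137
Step 3: Excess = 137 - 461/6 = 361/6

361/6


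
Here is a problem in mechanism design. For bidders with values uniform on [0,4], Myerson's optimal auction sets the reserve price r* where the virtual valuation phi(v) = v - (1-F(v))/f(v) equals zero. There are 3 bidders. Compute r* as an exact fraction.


Step 1: For U[0,4], F(v) = v/4 and f(v) = 1/4
Step 2: phi(v) = v - (1 - v/4)/(1/4) = v - (4 - v) = 2v - 4
Step 3: Set phi(r*) = 0: 2r* - 4 = 0
Step 4: r* = 4/2 = 2 (the number of bidders n = 3 does not enter)

2


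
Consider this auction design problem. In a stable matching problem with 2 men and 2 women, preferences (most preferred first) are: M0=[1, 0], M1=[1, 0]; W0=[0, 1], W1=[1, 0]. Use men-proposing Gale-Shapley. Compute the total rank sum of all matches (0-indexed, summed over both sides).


Step 1: Run Gale-Shapley (men propose, women hold best offer):
  M0 proposes to W1; she accepts
  M1 proposes to W1; she switches from M0
  M0 proposes to W0; she accepts
Step 2: Final matching: W0-M0, W1-M1
Step 3: 0-indexed ranks (man's rank of his match, then woman's): 1 + 0 + 0 + 0
Step 4: Total rank sum = 1

1


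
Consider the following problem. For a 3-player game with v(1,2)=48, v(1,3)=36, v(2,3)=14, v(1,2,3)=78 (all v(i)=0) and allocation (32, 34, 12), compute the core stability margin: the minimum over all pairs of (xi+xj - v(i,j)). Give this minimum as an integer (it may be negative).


Step 1: Slack for coalition (1,2): x1+x2 - v12 = 66 - 48 = 18
Step 2: Slack for coalition (1,3): x1+x3 - v13 = 44 - 36 = 8
Step 3: Slack for coalition (2,3): x2+x3 - v23 = 46 - 14 = 32
Step 4: Minimum slack = min(18, 8, 32) = 8, attained by (1,3); no pair can gain by deviating, so the allocation is in the core

8


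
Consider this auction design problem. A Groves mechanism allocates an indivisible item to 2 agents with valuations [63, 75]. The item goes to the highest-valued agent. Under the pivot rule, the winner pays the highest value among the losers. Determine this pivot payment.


Step 1: The efficient winner is agent 1 with value 75
Step 2: Other agents' values: [63]
Step 3: Pivot payment = max(others) = 63
Step 4: The winner pays 63

63


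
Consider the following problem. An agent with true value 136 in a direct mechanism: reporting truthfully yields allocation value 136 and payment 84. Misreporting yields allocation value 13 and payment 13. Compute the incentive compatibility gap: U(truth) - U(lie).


Step 1: U(truth) = value - payment = 136 - 84 = 52
Step 2: U(lie) = allocation - payment = 13 - 13 = 0
Step 3: IC gap = 52 - 0 = 52

52


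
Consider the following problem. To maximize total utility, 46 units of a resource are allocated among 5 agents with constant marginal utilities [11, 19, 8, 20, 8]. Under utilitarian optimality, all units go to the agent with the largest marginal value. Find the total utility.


Step 1: The marginal utilities are [11, 19, 8, 20, 8]
Step 2: The highest marginal utility is 20
Step 3: All 46 units go to that agent
Step 4: Total utility = 20 * 46 = 920

920


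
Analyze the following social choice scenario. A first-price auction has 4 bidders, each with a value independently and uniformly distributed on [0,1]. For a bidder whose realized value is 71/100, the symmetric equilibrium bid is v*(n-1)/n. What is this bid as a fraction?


Step 1: The symmetric BNE bidding function is b(v) = v * (n-1) / n
Step 2: Substitute v = 71/100 and n = 4
Step 3: b = 71/100 * 3/4
Step 4: b = 213/400

213/400


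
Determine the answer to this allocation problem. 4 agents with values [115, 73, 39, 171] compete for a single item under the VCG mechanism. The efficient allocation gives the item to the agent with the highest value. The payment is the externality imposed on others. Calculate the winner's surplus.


Step 1: The winner is the agent with the highest value: agent 3 with value 171
Step 2: Values of other agents: [115, 73, 39]
Step 3: VCG payment = max of others' values = 115
Step 4: Surplus = 171 - 115 = 56

56


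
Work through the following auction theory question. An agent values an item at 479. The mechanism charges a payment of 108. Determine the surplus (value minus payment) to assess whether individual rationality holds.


Step 1: Surplus = value - payment = 479 - 108 = 371
Step 2: IR is satisfied (surplus >= 0)

371


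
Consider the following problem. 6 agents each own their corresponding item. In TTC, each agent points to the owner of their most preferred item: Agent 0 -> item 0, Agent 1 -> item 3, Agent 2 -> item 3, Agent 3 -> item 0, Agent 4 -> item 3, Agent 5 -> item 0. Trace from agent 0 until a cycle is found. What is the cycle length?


Step 1: Trace the pointer graph from agent 0: 0 -> 0
Step 2: A cycle is detected when we revisit agent 0
Step 3: The cycle is: 0 -> 0
Step 4: Cycle length = 1

1


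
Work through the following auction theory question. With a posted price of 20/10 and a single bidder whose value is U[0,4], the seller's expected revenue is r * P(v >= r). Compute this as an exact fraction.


Step 1: Posted price r = 2, value support [0,4]
Step 2: P(v >= r) = (4 - 2)/4 = 1/2
Step 3: Expected revenue = r * P(v >= r) = 2 * 1/2
Step 4: Revenue = 1

1


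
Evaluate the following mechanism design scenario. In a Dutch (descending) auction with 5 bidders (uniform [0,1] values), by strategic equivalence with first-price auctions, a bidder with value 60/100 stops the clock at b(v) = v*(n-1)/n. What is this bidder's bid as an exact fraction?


Step 1: Dutch auctions are strategically equivalent to first-price auctions
Step 2: The equilibrium bid is b(v) = v*(n-1)/n
Step 3: b = 3/5 * 4/5
Step 4: b = 12/25

12/25


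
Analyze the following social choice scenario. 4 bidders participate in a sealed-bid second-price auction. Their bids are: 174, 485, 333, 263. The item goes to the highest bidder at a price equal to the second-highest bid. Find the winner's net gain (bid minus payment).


Step 1: Sort bids in descending order: 485, 333, 263, 174
Step 2: The winning bid is the highest: 485
Step 3: The payment equals the second-highest bid: 333
Step 4: Surplus = winner's bid - payment = 485 - 333 = 152

152


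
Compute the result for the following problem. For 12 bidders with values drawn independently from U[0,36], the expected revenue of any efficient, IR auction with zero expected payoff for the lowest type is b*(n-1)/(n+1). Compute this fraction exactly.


Step 1: By Revenue Equivalence, expected revenue = b*(n-1)/(n+1)
Step 2: Substituting n = 12, b = 36
Step 3: Revenue = 36*(12-1)/(12+1) = 36*11/13
Step 4: Revenue = 396/13

396/13


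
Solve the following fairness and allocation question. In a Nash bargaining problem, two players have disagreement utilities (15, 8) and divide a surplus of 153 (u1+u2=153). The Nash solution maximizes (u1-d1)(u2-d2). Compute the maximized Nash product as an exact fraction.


Step 1: The Nash solution splits surplus symmetrically above the disagreement point
Step 2: u1 = (total + d1 - d2)/2 = (153 + 15 - 8)/2 = 80
Step 3: u2 = (total - d1 + d2)/2 = (153 - 15 + 8)/2 = 73
Step 4: Nash product = (80 - 15) * (73 - 8)
Step 5: = 65 * 65 = 4225

4225


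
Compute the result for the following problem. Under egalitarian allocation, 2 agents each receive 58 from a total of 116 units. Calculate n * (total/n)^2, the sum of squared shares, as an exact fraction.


Step 1: Each agent's share = 116/2 = 58
Step 2: Square of each share = (58)^2 = 3364
Step 3: Sum of squares = 2 * 3364 = 6728

6728


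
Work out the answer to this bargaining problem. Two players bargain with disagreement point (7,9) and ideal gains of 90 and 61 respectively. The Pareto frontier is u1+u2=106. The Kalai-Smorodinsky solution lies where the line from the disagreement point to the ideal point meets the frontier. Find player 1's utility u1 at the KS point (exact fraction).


Step 1: At the KS point, (u1-d1)/r1 = (u2-d2)/r2 = t and u1+u2 = 106
Step 2: u1 = d1 + r1*t and u2 = d2 + r2*t, so (d1 + r1*t) + (d2 + r2*t) = 106
Step 3: t = (106 - 7 - 9)/(90 + 61) = 90/151
Step 4: u1 = d1 + r1*t = 7 + 90 * 90/151 = 9157/151
Step 5: (Check: u2 = d2 + r2*t = 6849/151; u1+u2 = 9157/151 + 6849/151 = 106, on the frontier.)

9157/151


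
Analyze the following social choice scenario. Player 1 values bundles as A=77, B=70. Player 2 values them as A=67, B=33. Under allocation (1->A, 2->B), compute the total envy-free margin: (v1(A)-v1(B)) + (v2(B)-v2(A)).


Step 1: Player 1's margin = v1(A) - v1(B) = 77 - 70 = 7
Step 2: Player 2's margin = v2(B) - v2(A) = 33 - 67 = -34
Step 3: Total margin = 7 + -34 = -27

-27


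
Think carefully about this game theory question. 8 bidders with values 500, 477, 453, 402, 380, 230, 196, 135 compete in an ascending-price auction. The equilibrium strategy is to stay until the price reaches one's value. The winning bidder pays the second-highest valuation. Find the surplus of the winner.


Step 1: Identify the highest value: 500
Step 2: Identify the second-highest value: 477
Step 3: The final price = second-highest value = 477
Step 4: Surplus = 500 - 477 = 23

23


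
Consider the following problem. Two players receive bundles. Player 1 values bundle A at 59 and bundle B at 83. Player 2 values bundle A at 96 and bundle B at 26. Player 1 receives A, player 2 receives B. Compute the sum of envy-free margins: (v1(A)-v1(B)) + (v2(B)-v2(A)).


Step 1: Player 1's margin = v1(A) - v1(B) = 59 - 83 = -24
Step 2: Player 2's margin = v2(B) - v2(A) = 26 - 96 = -70
Step 3: Total margin = -24 + -70 = -94

-94


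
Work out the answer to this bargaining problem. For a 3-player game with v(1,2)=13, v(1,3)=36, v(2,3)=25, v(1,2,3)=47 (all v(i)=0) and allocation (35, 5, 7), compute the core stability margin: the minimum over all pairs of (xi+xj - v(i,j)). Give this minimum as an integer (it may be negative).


Step 1: Slack for coalition (1,2): x1+x2 - v12 = 40 - 13 = 27
Step 2: Slack for coalition (1,3): x1+x3 - v13 = 42 - 36 = 6
Step 3: Slack for coalition (2,3): x2+x3 - v23 = 12 - 25 = -13
Step 4: Minimum slack = min(27, 6, -13) = -13, attained by (2,3); coalition (2,3) can block (slack < 0), so the allocation is not in the core

-13


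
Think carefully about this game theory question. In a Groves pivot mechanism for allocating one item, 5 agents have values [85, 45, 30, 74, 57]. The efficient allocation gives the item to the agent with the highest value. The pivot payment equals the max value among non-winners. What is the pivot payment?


Step 1: The efficient winner is agent 0 with value 85
Step 2: Other agents' values: [45, 30, 74, 57]
Step 3: Pivot payment = max(others) = 74
Step 4: The winner pays 74

74


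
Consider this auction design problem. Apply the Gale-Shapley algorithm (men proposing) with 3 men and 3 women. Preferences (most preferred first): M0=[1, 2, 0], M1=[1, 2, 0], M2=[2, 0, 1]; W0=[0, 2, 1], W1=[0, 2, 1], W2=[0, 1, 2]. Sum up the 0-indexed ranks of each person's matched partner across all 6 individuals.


Step 1: Run Gale-Shapley (men propose, women hold best offer):
  M0 proposes to W1; she accepts
  M1 proposes to W1; rejected
  M1 proposes to W2; she accepts
  M2 proposes to W2; rejected
  M2 proposes to W0; she accepts
Step 2: Final matching: W0-M2, W1-M0, W2-M1
Step 3: 0-indexed ranks (man's rank of his match, then woman's): 1 + 1 + 0 + 0 + 1 + 1
Step 4: Total rank sum = 4

4


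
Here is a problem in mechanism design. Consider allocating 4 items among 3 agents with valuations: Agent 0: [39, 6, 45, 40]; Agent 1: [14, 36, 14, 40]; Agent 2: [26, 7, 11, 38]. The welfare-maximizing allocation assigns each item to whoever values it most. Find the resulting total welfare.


Step 1: For each item, find the maximum value among all agents.
Step 2: Item 0 -> Agent 0 (value 39)
Step 3: Item 1 -> Agent 1 (value 36)
Step 4: Item 2 -> Agent 0 (value 45)
Step 5: Item 3 -> Agent 0 (value 40)
Step 6: Total welfare = 39 + 36 + 45 + 40 = 160

160


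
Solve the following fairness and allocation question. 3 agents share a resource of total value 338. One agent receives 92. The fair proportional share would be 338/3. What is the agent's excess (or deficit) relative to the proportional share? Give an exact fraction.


Step 1: Proportional share = 338/3
Step 2: Agent's actual allocation = 92
Step 3: Excess = 92 - 338/3 = -62/3

-62/3


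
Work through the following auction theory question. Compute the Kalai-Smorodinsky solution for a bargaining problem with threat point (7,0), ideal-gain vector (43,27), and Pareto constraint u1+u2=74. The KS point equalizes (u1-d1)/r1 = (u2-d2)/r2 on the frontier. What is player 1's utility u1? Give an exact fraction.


Step 1: At the KS point, (u1-d1)/r1 = (u2-d2)/r2 = t and u1+u2 = 74
Step 2: u1 = d1 + r1*t and u2 = d2 + r2*t, so (d1 + r1*t) + (d2 + r2*t) = 74
Step 3: t = (74 - 7 - 0)/(43 + 27) = 67/70
Step 4: u1 = d1 + r1*t = 7 + 43 * 67/70 = 3371/70
Step 5: (Check: u2 = d2 + r2*t = 1809/70; u1+u2 = 3371/70 + 1809/70 = 74, on the frontier.)

3371/70
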